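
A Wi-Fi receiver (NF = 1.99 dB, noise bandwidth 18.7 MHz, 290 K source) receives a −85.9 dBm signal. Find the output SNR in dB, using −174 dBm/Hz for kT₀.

Noise floor: N = −174 + 10 log₁₀(B) + NF
10 log₁₀(1.87×10⁷) = 72.72 dB
N = −174 + 72.72 + 1.99 = −99.29 dBm
SNR = P_sig − N = −85.9 − (−99.29) = 13.39 dB → 13.4 dB

13.4 dB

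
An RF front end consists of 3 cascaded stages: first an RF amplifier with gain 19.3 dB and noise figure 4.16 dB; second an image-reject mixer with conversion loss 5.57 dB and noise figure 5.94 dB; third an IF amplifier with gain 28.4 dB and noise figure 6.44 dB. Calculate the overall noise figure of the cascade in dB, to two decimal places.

Convert to linear (a loss of L dB is a gain of −L dB): F_i = 10^(NF_i/10), G_i = 10^(G_i,dB/10)
  Stage 1: F_1 = 10^(4.16/10) = 2.606, G_1 = 10^(19.3/10) = 85.11
  Stage 2: F_2 = 10^(5.94/10) = 3.926, G_2 = 10^(−5.57/10) = 0.2773
  Stage 3: F_3 = 10^(6.44/10) = 4.406, G_3 = 10^(28.4/10) = 691.8
Friis cascade:
  F = 2.606 + (3.926 − 1)/85.11 + (4.406 − 1)/23.60 = 2.785
NF = 10 log₁₀(2.785) = 4.45 dB

4.45 dB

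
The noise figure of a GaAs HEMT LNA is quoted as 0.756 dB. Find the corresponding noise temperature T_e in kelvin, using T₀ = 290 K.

55.1 K

F = 10^(0.756/10) = 1.19015
T_e = (F − 1)·T₀ = (1.19015 − 1) × 290 = 55.1 K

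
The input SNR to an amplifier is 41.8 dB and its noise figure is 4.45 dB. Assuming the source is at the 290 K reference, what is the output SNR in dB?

37.35 dB

By definition F = SNR_in/SNR_out, so in dB: SNR_out = SNR_in − NF
SNR_out = 41.8 − 4.45 = 37.35 dB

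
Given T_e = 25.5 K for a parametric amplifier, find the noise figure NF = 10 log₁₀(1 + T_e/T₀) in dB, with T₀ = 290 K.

F = 1 + T_e/T₀ = 1 + 25.5/290 = 1.08793
NF = 10 log₁₀(1.08793) = 0.366 dB

0.366 dB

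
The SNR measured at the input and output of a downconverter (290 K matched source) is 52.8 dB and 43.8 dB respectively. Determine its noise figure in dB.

9.0 dB

NF (dB) = SNR_in(dB) − SNR_out(dB) when the source is at T₀
NF = 52.8 − 43.8 = 9.0 dB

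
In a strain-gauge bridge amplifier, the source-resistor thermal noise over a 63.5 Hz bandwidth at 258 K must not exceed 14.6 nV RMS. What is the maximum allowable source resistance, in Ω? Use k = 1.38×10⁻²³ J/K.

Johnson–Nyquist: V_n = √(4kTRB) ⇒ R = V_n² / (4kTB)
4kTB = 4 × 1.38×10⁻²³ × 258 × 6.35×10¹ = 9.04×10⁻¹⁹
R = (1.46×10⁻⁸)² / 9.04×10⁻¹⁹ = 2.36×10² Ω = 236 Ω

236 Ω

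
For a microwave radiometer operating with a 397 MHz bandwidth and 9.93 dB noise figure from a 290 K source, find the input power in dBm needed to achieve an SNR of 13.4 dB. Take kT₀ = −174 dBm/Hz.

−64.7 dBm

Sensitivity = −174 + 10 log₁₀(B) + NF + SNR_min
= −174 + 85.99 + 9.93 + 13.4
= −64.68 dBm → −64.7 dBm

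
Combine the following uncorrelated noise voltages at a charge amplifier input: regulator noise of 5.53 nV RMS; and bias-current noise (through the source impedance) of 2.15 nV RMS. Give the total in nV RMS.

Uncorrelated sources add in power (mean-square): V_tot = √(ΣV_i²)
V_tot = √[(5.53×10⁻⁹)² + (2.15×10⁻⁹)²] = 5.93×10⁻⁹ V = 5.93 nV

5.93 nV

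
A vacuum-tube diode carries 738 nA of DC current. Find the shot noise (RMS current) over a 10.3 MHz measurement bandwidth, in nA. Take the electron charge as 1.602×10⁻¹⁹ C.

1.56 nA

I_n = √(2qI·B)
2qI·B = 2 × 1.602×10⁻¹⁹ × 7.38×10⁻⁷ × 1.03×10⁷ = 2.44×10⁻¹⁸ A²
I_n = √(2.44×10⁻¹⁸) = 1.56×10⁻⁹ A = 1.56 nA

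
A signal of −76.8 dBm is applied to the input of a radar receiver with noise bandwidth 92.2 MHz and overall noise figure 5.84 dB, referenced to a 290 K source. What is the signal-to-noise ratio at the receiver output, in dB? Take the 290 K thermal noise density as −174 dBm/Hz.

Noise floor: N = −174 + 10 log₁₀(B) + NF
10 log₁₀(9.22×10⁷) = 79.65 dB
N = −174 + 79.65 + 5.84 = −88.51 dBm
SNR = P_sig − N = −76.8 − (−88.51) = 11.71 dB → 11.7 dB

11.7 dB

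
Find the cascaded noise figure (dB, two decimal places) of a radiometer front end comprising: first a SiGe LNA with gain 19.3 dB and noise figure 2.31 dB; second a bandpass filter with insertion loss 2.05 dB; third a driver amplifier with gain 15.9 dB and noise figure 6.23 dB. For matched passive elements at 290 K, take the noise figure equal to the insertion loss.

Convert to linear (a loss of L dB is a gain of −L dB): F_i = 10^(NF_i/10), G_i = 10^(G_i,dB/10)
  Stage 1: F_1 = 10^(2.31/10) = 1.702, G_1 = 10^(19.3/10) = 85.11
  Stage 2: F_2 = 10^(2.05/10) = 1.603, G_2 = 10^(−2.05/10) = 0.6237
  Stage 3: F_3 = 10^(6.23/10) = 4.198, G_3 = 10^(15.9/10) = 38.90
Friis cascade:
  F = 1.702 + (1.603 − 1)/85.11 + (4.198 − 1)/53.09 = 1.769
NF = 10 log₁₀(1.769) = 2.48 dB

2.48 dB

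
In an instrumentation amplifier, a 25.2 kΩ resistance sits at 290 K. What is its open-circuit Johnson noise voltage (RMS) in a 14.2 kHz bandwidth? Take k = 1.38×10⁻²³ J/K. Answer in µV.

V_n = √(4kTRB)
4kTRB = 4 × 1.38×10⁻²³ × 290 × 2.52×10⁴ × 1.42×10⁴ = 5.73×10⁻¹² V²
V_n = √(5.73×10⁻¹²) = 2.39×10⁻⁶ V = 2.39 µV

2.39 µV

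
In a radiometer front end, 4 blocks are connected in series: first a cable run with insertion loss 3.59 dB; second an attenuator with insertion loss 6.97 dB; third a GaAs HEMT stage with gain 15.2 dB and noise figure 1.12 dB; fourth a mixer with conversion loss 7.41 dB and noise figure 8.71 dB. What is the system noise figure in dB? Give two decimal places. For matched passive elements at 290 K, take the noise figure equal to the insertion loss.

Convert to linear (a loss of L dB is a gain of −L dB): F_i = 10^(NF_i/10), G_i = 10^(G_i,dB/10)
  Stage 1: F_1 = 10^(3.59/10) = 2.286, G_1 = 10^(−3.59/10) = 0.4375
  Stage 2: F_2 = 10^(6.97/10) = 4.977, G_2 = 10^(−6.97/10) = 0.2009
  Stage 3: F_3 = 10^(1.12/10) = 1.294, G_3 = 10^(15.2/10) = 33.11
  Stage 4: F_4 = 10^(8.71/10) = 7.430, G_4 = 10^(−7.41/10) = 0.1816
Friis cascade:
  F = 2.286 + (4.977 − 1)/0.4375 + (1.294 − 1)/0.08790 + (7.430 − 1)/2.911 = 16.93
NF = 10 log₁₀(16.93) = 12.29 dB

12.29 dB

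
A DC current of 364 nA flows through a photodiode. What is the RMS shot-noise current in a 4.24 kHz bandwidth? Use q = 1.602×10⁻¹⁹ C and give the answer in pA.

I_n = √(2qI·B)
2qI·B = 2 × 1.602×10⁻¹⁹ × 3.64×10⁻⁷ × 4.24×10³ = 4.94×10⁻²² A²
I_n = √(4.94×10⁻²²) = 2.22×10⁻¹¹ A = 22.2 pA

22.2 pA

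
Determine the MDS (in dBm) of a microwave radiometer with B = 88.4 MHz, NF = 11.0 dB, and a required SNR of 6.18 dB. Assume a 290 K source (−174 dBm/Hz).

Sensitivity = −174 + 10 log₁₀(B) + NF + SNR_min
= −174 + 79.46 + 11.0 + 6.18
= −77.36 dBm → −77.4 dBm

−77.4 dBm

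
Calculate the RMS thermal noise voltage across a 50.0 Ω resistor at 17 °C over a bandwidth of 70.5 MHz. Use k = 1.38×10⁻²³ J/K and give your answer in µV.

7.51 µV

T = 17 °C + 273.15 = 290.15 K
V_n = √(4kTRB)
4kTRB = 4 × 1.38×10⁻²³ × 290.15 × 5.00×10¹ × 7.05×10⁷ = 5.65×10⁻¹¹ V²
V_n = √(5.65×10⁻¹¹) = 7.51×10⁻⁶ V = 7.51 µV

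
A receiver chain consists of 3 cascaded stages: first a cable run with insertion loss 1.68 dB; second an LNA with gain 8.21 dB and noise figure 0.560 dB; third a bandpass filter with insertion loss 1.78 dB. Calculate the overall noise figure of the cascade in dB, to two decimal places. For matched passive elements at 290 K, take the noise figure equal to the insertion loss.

Convert to linear (a loss of L dB is a gain of −L dB): F_i = 10^(NF_i/10), G_i = 10^(G_i,dB/10)
  Stage 1: F_1 = 10^(1.68/10) = 1.472, G_1 = 10^(−1.68/10) = 0.6792
  Stage 2: F_2 = 10^(0.560/10) = 1.138, G_2 = 10^(8.21/10) = 6.622
  Stage 3: F_3 = 10^(1.78/10) = 1.507, G_3 = 10^(−1.78/10) = 0.6637
Friis cascade:
  F = 1.472 + (1.138 − 1)/0.6792 + (1.507 − 1)/4.498 = 1.788
NF = 10 log₁₀(1.788) = 2.52 dB

2.52 dB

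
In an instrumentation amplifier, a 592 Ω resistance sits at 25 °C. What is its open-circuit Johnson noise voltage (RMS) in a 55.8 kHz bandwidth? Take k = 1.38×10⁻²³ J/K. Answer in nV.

T = 25 °C + 273.15 = 298.15 K
V_n = √(4kTRB)
4kTRB = 4 × 1.38×10⁻²³ × 298.15 × 5.92×10² × 5.58×10⁴ = 5.44×10⁻¹³ V²
V_n = √(5.44×10⁻¹³) = 7.37×10⁻⁷ V = 737 nV

737 nV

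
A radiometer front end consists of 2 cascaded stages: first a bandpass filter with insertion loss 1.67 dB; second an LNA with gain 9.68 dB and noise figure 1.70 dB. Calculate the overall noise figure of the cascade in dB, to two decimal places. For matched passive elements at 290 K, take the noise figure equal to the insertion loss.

3.37 dB

Convert to linear (a loss of L dB is a gain of −L dB): F_i = 10^(NF_i/10), G_i = 10^(G_i,dB/10)
  Stage 1: F_1 = 10^(1.67/10) = 1.469, G_1 = 10^(−1.67/10) = 0.6808
  Stage 2: F_2 = 10^(1.70/10) = 1.479, G_2 = 10^(9.68/10) = 9.290
Friis cascade:
  F = 1.469 + (1.479 − 1)/0.6808 = 2.173
NF = 10 log₁₀(2.173) = 3.37 dB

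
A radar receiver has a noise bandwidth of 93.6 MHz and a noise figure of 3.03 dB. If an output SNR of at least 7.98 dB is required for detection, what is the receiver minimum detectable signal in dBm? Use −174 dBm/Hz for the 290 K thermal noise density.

−83.3 dBm

Sensitivity = −174 + 10 log₁₀(B) + NF + SNR_min
= −174 + 79.71 + 3.03 + 7.98
= −83.28 dBm → −83.3 dBm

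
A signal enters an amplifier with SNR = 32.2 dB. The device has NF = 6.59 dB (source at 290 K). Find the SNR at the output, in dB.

By definition F = SNR_in/SNR_out, so in dB: SNR_out = SNR_in − NF
SNR_out = 32.2 − 6.59 = 25.61 dB

25.61 dB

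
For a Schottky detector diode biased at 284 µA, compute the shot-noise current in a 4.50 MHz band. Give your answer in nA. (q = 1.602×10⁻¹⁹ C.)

20.2 nA

I_n = √(2qI·B)
2qI·B = 2 × 1.602×10⁻¹⁹ × 2.84×10⁻⁴ × 4.50×10⁶ = 4.09×10⁻¹⁶ A²
I_n = √(4.09×10⁻¹⁶) = 2.02×10⁻⁸ A = 20.2 nA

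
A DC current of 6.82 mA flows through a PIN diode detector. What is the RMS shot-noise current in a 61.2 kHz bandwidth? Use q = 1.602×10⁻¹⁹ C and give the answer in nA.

11.6 nA

I_n = √(2qI·B)
2qI·B = 2 × 1.602×10⁻¹⁹ × 6.82×10⁻³ × 6.12×10⁴ = 1.34×10⁻¹⁶ A²
I_n = √(1.34×10⁻¹⁶) = 1.16×10⁻⁸ A = 11.6 nA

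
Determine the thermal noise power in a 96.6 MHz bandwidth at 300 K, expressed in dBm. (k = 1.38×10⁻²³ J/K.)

P_n = kTB = 1.38×10⁻²³ × 300 × 9.66×10⁷ = 4.00×10⁻¹³ W
In dBm: 10 log₁₀(4.00×10⁻¹³ / 10⁻³) = −94.0 dBm

−94.0 dBm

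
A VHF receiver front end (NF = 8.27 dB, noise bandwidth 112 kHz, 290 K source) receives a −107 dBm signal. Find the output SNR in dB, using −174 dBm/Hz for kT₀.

Noise floor: N = −174 + 10 log₁₀(B) + NF
10 log₁₀(1.12×10⁵) = 50.49 dB
N = −174 + 50.49 + 8.27 = −115.24 dBm
SNR = P_sig − N = −107 − (−115.24) = 8.24 dB → 8.2 dB

8.2 dB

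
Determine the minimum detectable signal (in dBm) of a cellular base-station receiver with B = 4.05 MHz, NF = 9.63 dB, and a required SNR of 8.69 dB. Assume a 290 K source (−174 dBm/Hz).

−89.6 dBm

Sensitivity = −174 + 10 log₁₀(B) + NF + SNR_min
= −174 + 66.07 + 9.63 + 8.69
= −89.61 dBm → −89.6 dBm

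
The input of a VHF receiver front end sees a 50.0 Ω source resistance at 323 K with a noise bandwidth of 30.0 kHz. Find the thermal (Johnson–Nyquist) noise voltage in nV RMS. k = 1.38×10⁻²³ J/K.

164 nV

V_n = √(4kTRB)
4kTRB = 4 × 1.38×10⁻²³ × 323 × 5.00×10¹ × 3.00×10⁴ = 2.67×10⁻¹⁴ V²
V_n = √(2.67×10⁻¹⁴) = 1.64×10⁻⁷ V = 164 nV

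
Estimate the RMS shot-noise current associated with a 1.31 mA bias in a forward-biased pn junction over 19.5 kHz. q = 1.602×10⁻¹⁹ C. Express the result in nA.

I_n = √(2qI·B)
2qI·B = 2 × 1.602×10⁻¹⁹ × 1.31×10⁻³ × 1.95×10⁴ = 8.18×10⁻¹⁸ A²
I_n = √(8.18×10⁻¹⁸) = 2.86×10⁻⁹ A = 2.86 nA

2.86 nA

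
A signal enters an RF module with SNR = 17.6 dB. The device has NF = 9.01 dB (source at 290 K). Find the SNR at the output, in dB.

By definition F = SNR_in/SNR_out, so in dB: SNR_out = SNR_in − NF
SNR_out = 17.6 − 9.01 = 8.59 dB

8.59 dB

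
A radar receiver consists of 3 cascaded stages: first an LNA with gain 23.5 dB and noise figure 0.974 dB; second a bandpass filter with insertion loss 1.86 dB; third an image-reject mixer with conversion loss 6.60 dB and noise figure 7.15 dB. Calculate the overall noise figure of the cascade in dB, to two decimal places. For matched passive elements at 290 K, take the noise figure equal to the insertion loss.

Convert to linear (a loss of L dB is a gain of −L dB): F_i = 10^(NF_i/10), G_i = 10^(G_i,dB/10)
  Stage 1: F_1 = 10^(0.974/10) = 1.251, G_1 = 10^(23.5/10) = 223.9
  Stage 2: F_2 = 10^(1.86/10) = 1.535, G_2 = 10^(−1.86/10) = 0.6516
  Stage 3: F_3 = 10^(7.15/10) = 5.188, G_3 = 10^(−6.60/10) = 0.2188
Friis cascade:
  F = 1.251 + (1.535 − 1)/223.9 + (5.188 − 1)/145.9 = 1.283
NF = 10 log₁₀(1.283) = 1.08 dB

1.08 dB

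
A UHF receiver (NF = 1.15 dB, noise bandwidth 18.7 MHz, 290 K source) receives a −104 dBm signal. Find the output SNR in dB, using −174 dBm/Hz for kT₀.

Noise floor: N = −174 + 10 log₁₀(B) + NF
10 log₁₀(1.87×10⁷) = 72.72 dB
N = −174 + 72.72 + 1.15 = −100.13 dBm
SNR = P_sig − N = −104 − (−100.13) = −3.87 dB → −3.9 dB

−3.9 dB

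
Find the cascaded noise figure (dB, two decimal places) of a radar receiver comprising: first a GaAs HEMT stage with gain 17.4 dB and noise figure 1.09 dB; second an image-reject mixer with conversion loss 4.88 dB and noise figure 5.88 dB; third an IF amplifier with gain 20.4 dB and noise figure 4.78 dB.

1.61 dB

Convert to linear (a loss of L dB is a gain of −L dB): F_i = 10^(NF_i/10), G_i = 10^(G_i,dB/10)
  Stage 1: F_1 = 10^(1.09/10) = 1.285, G_1 = 10^(17.4/10) = 54.95
  Stage 2: F_2 = 10^(5.88/10) = 3.873, G_2 = 10^(−4.88/10) = 0.3251
  Stage 3: F_3 = 10^(4.78/10) = 3.006, G_3 = 10^(20.4/10) = 109.6
Friis cascade:
  F = 1.285 + (3.873 − 1)/54.95 + (3.006 − 1)/17.86 = 1.450
NF = 10 log₁₀(1.450) = 1.61 dB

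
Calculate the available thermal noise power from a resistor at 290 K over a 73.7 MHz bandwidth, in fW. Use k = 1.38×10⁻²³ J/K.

295 fW

P_n = kTB = 1.38×10⁻²³ × 290 × 7.37×10⁷ = 2.95×10⁻¹³ W = 295 fW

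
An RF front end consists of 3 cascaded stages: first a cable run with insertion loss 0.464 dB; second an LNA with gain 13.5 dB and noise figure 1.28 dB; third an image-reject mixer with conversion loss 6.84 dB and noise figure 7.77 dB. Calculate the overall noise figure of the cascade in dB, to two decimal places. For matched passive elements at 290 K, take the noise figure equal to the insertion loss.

Convert to linear (a loss of L dB is a gain of −L dB): F_i = 10^(NF_i/10), G_i = 10^(G_i,dB/10)
  Stage 1: F_1 = 10^(0.464/10) = 1.113, G_1 = 10^(−0.464/10) = 0.8987
  Stage 2: F_2 = 10^(1.28/10) = 1.343, G_2 = 10^(13.5/10) = 22.39
  Stage 3: F_3 = 10^(7.77/10) = 5.984, G_3 = 10^(−6.84/10) = 0.2070
Friis cascade:
  F = 1.113 + (1.343 − 1)/0.8987 + (5.984 − 1)/20.12 = 1.742
NF = 10 log₁₀(1.742) = 2.41 dB

2.41 dB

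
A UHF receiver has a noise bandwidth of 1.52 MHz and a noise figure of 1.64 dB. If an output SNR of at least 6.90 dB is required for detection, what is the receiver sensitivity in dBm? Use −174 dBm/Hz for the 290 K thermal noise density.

−103.6 dBm

Sensitivity = −174 + 10 log₁₀(B) + NF + SNR_min
= −174 + 61.82 + 1.64 + 6.90
= −103.64 dBm → −103.6 dBm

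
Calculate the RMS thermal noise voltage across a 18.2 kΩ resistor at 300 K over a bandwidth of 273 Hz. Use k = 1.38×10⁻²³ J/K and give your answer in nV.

287 nV

V_n = √(4kTRB)
4kTRB = 4 × 1.38×10⁻²³ × 300 × 1.82×10⁴ × 2.73×10² = 8.23×10⁻¹⁴ V²
V_n = √(8.23×10⁻¹⁴) = 2.87×10⁻⁷ V = 287 nV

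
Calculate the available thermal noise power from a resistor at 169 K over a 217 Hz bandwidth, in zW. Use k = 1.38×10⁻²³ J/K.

506 zW

P_n = kTB = 1.38×10⁻²³ × 169 × 2.17×10² = 5.06×10⁻¹⁹ W = 506 zW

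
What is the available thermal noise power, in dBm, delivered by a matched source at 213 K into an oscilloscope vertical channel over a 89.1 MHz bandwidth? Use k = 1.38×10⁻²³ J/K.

−95.8 dBm

P_n = kTB = 1.38×10⁻²³ × 213 × 8.91×10⁷ = 2.62×10⁻¹³ W
In dBm: 10 log₁₀(2.62×10⁻¹³ / 10⁻³) = −95.8 dBm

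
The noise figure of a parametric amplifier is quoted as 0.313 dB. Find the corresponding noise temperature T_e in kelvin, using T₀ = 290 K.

21.7 K

F = 10^(0.313/10) = 1.07473
T_e = (F − 1)·T₀ = (1.07473 − 1) × 290 = 21.7 K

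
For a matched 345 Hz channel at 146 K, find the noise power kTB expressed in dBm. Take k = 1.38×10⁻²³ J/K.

−151.6 dBm

P_n = kTB = 1.38×10⁻²³ × 146 × 3.45×10² = 6.95×10⁻¹⁹ W
In dBm: 10 log₁₀(6.95×10⁻¹⁹ / 10⁻³) = −151.6 dBm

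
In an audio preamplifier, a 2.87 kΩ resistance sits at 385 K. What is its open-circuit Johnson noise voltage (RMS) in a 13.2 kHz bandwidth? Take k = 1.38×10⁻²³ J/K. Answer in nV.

V_n = √(4kTRB)
4kTRB = 4 × 1.38×10⁻²³ × 385 × 2.87×10³ × 1.32×10⁴ = 8.05×10⁻¹³ V²
V_n = √(8.05×10⁻¹³) = 8.97×10⁻⁷ V = 897 nV

897 nV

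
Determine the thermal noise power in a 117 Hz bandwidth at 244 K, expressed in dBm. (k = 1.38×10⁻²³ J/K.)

P_n = kTB = 1.38×10⁻²³ × 244 × 1.17×10² = 3.94×10⁻¹⁹ W
In dBm: 10 log₁₀(3.94×10⁻¹⁹ / 10⁻³) = −154.0 dBm

−154.0 dBm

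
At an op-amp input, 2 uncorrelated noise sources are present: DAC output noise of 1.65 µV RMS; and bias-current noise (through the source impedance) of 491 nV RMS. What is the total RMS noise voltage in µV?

1.72 µV

Uncorrelated sources add in power (mean-square): V_tot = √(ΣV_i²)
V_tot = √[(1.65×10⁻⁶)² + (4.91×10⁻⁷)²] = 1.72×10⁻⁶ V = 1.72 µV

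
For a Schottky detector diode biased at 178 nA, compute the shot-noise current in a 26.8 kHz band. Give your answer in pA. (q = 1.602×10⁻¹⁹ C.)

39.1 pA

I_n = √(2qI·B)
2qI·B = 2 × 1.602×10⁻¹⁹ × 1.78×10⁻⁷ × 2.68×10⁴ = 1.53×10⁻²¹ A²
I_n = √(1.53×10⁻²¹) = 3.91×10⁻¹¹ A = 39.1 pA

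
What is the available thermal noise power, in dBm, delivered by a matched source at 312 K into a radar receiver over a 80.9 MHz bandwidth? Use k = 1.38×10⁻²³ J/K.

P_n = kTB = 1.38×10⁻²³ × 312 × 8.09×10⁷ = 3.48×10⁻¹³ W
In dBm: 10 log₁₀(3.48×10⁻¹³ / 10⁻³) = −94.6 dBm

−94.6 dBm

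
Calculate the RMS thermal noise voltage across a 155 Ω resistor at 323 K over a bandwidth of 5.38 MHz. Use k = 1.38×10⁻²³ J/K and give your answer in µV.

V_n = √(4kTRB)
4kTRB = 4 × 1.38×10⁻²³ × 323 × 1.55×10² × 5.38×10⁶ = 1.49×10⁻¹¹ V²
V_n = √(1.49×10⁻¹¹) = 3.86×10⁻⁶ V = 3.86 µV

3.86 µV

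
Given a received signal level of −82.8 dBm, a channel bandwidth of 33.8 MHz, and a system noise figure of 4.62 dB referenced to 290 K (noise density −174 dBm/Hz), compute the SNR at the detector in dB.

11.3 dB

Noise floor: N = −174 + 10 log₁₀(B) + NF
10 log₁₀(3.38×10⁷) = 75.29 dB
N = −174 + 75.29 + 4.62 = −94.09 dBm
SNR = P_sig − N = −82.8 − (−94.09) = 11.29 dB → 11.3 dB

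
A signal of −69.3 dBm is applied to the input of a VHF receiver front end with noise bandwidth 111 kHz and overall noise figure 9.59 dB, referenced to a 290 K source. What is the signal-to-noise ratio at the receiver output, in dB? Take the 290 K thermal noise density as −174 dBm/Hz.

44.7 dB

Noise floor: N = −174 + 10 log₁₀(B) + NF
10 log₁₀(1.11×10⁵) = 50.45 dB
N = −174 + 50.45 + 9.59 = −113.96 dBm
SNR = P_sig − N = −69.3 − (−113.96) = 44.66 dB → 44.7 dB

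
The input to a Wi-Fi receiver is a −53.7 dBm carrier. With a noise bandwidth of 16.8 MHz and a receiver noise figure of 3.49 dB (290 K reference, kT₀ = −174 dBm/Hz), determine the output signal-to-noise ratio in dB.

44.6 dB

Noise floor: N = −174 + 10 log₁₀(B) + NF
10 log₁₀(1.68×10⁷) = 72.25 dB
N = −174 + 72.25 + 3.49 = −98.26 dBm
SNR = P_sig − N = −53.7 − (−98.26) = 44.56 dB → 44.6 dB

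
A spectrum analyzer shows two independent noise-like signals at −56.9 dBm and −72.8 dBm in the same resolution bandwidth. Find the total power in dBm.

Convert to linear, add, convert back:
P₁ = 2.04×10⁻⁹ W, P₂ = 5.25×10⁻¹¹ W
P_tot = 2.09×10⁻⁹ W → 10 log₁₀(P_tot / 10⁻³) = −56.8 dBm

−56.8 dBm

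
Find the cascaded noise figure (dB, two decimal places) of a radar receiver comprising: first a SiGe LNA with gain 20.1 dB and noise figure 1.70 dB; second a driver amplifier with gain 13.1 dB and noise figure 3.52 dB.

Convert to linear (a loss of L dB is a gain of −L dB): F_i = 10^(NF_i/10), G_i = 10^(G_i,dB/10)
  Stage 1: F_1 = 10^(1.70/10) = 1.479, G_1 = 10^(20.1/10) = 102.3
  Stage 2: F_2 = 10^(3.52/10) = 2.249, G_2 = 10^(13.1/10) = 20.42
Friis cascade:
  F = 1.479 + (2.249 − 1)/102.3 = 1.491
NF = 10 log₁₀(1.491) = 1.74 dB

1.74 dB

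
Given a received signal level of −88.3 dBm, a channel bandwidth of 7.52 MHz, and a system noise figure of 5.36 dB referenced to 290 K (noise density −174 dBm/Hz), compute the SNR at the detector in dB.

Noise floor: N = −174 + 10 log₁₀(B) + NF
10 log₁₀(7.52×10⁶) = 68.76 dB
N = −174 + 68.76 + 5.36 = −99.88 dBm
SNR = P_sig − N = −88.3 − (−99.88) = 11.58 dB → 11.6 dB

11.6 dB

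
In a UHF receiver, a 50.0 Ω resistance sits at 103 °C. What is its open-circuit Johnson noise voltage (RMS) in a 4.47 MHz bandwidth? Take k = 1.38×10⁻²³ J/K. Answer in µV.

2.15 µV

T = 103 °C + 273.15 = 376.15 K
V_n = √(4kTRB)
4kTRB = 4 × 1.38×10⁻²³ × 376.15 × 5.00×10¹ × 4.47×10⁶ = 4.64×10⁻¹² V²
V_n = √(4.64×10⁻¹²) = 2.15×10⁻⁶ V = 2.15 µV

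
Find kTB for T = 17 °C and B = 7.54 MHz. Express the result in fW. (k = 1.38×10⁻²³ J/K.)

T = 17 °C + 273.15 = 290.15 K
P_n = kTB = 1.38×10⁻²³ × 290.15 × 7.54×10⁶ = 3.02×10⁻¹⁴ W = 30.2 fW

30.2 fW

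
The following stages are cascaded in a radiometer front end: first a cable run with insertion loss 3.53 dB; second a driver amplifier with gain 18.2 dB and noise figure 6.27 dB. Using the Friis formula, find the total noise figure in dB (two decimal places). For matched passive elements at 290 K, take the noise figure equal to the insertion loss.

9.80 dB

Convert to linear (a loss of L dB is a gain of −L dB): F_i = 10^(NF_i/10), G_i = 10^(G_i,dB/10)
  Stage 1: F_1 = 10^(3.53/10) = 2.254, G_1 = 10^(−3.53/10) = 0.4436
  Stage 2: F_2 = 10^(6.27/10) = 4.236, G_2 = 10^(18.2/10) = 66.07
Friis cascade:
  F = 2.254 + (4.236 − 1)/0.4436 = 9.550
NF = 10 log₁₀(9.550) = 9.80 dB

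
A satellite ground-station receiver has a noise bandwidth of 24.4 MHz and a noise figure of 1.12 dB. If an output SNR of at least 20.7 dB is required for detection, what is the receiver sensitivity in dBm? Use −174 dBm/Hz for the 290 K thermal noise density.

−78.3 dBm

Sensitivity = −174 + 10 log₁₀(B) + NF + SNR_min
= −174 + 73.87 + 1.12 + 20.7
= −78.31 dBm → −78.3 dBm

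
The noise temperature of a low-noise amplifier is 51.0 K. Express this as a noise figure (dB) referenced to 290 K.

F = 1 + T_e/T₀ = 1 + 51.0/290 = 1.17586
NF = 10 log₁₀(1.17586) = 0.704 dB

0.704 dB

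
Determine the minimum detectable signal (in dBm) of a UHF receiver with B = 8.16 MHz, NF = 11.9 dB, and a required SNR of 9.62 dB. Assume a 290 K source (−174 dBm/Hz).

Sensitivity = −174 + 10 log₁₀(B) + NF + SNR_min
= −174 + 69.12 + 11.9 + 9.62
= −83.36 dBm → −83.4 dBm

−83.4 dBm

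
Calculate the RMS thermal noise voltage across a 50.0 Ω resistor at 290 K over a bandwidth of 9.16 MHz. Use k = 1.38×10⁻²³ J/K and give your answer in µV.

V_n = √(4kTRB)
4kTRB = 4 × 1.38×10⁻²³ × 290 × 5.00×10¹ × 9.16×10⁶ = 7.33×10⁻¹² V²
V_n = √(7.33×10⁻¹²) = 2.71×10⁻⁶ V = 2.71 µV

2.71 µV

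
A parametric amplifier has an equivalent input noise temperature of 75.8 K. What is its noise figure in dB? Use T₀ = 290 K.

1.01 dB

F = 1 + T_e/T₀ = 1 + 75.8/290 = 1.26138
NF = 10 log₁₀(1.26138) = 1.01 dB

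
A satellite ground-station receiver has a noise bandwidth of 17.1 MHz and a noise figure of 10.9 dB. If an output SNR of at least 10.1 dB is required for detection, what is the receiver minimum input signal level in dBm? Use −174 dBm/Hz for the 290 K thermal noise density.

Sensitivity = −174 + 10 log₁₀(B) + NF + SNR_min
= −174 + 72.33 + 10.9 + 10.1
= −80.67 dBm → −80.7 dBm

−80.7 dBm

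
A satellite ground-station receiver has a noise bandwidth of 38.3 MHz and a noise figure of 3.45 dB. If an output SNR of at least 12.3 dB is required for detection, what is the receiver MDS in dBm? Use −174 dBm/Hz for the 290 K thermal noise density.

−82.4 dBm

Sensitivity = −174 + 10 log₁₀(B) + NF + SNR_min
= −174 + 75.83 + 3.45 + 12.3
= −82.42 dBm → −82.4 dBm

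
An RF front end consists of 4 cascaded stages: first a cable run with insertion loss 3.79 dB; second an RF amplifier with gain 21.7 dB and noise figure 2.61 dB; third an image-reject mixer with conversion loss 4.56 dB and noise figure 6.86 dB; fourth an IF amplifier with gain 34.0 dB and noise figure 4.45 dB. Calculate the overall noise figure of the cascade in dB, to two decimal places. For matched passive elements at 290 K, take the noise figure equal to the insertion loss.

Convert to linear (a loss of L dB is a gain of −L dB): F_i = 10^(NF_i/10), G_i = 10^(G_i,dB/10)
  Stage 1: F_1 = 10^(3.79/10) = 2.393, G_1 = 10^(−3.79/10) = 0.4178
  Stage 2: F_2 = 10^(2.61/10) = 1.824, G_2 = 10^(21.7/10) = 147.9
  Stage 3: F_3 = 10^(6.86/10) = 4.853, G_3 = 10^(−4.56/10) = 0.3499
  Stage 4: F_4 = 10^(4.45/10) = 2.786, G_4 = 10^(34.0/10) = 2512
Friis cascade:
  F = 2.393 + (1.824 − 1)/0.4178 + (4.853 − 1)/61.80 + (2.786 − 1)/21.63 = 4.510
NF = 10 log₁₀(4.510) = 6.54 dB

6.54 dB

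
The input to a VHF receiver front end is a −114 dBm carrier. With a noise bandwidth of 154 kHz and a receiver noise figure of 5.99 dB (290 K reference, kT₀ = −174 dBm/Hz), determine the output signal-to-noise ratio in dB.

Noise floor: N = −174 + 10 log₁₀(B) + NF
10 log₁₀(1.54×10⁵) = 51.88 dB
N = −174 + 51.88 + 5.99 = −116.13 dBm
SNR = P_sig − N = −114 − (−116.13) = 2.13 dB → 2.1 dB

2.1 dB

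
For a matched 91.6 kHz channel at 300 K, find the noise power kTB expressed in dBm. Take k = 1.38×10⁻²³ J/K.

−124.2 dBm

P_n = kTB = 1.38×10⁻²³ × 300 × 9.16×10⁴ = 3.79×10⁻¹⁶ W
In dBm: 10 log₁₀(3.79×10⁻¹⁶ / 10⁻³) = −124.2 dBm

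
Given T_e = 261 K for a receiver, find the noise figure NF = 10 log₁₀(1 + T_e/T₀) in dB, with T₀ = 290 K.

2.79 dB

F = 1 + T_e/T₀ = 1 + 261/290 = 1.9
NF = 10 log₁₀(1.9) = 2.79 dB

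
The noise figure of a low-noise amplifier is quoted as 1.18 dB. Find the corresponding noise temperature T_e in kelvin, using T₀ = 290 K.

90.5 K

F = 10^(1.18/10) = 1.3122
T_e = (F − 1)·T₀ = (1.3122 − 1) × 290 = 90.5 K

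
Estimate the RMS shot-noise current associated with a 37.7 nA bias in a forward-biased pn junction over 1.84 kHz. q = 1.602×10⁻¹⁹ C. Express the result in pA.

4.71 pA

I_n = √(2qI·B)
2qI·B = 2 × 1.602×10⁻¹⁹ × 3.77×10⁻⁸ × 1.84×10³ = 2.22×10⁻²³ A²
I_n = √(2.22×10⁻²³) = 4.71×10⁻¹² A = 4.71 pA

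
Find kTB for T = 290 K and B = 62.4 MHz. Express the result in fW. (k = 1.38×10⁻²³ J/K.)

250 fW

P_n = kTB = 1.38×10⁻²³ × 290 × 6.24×10⁷ = 2.50×10⁻¹³ W = 250 fW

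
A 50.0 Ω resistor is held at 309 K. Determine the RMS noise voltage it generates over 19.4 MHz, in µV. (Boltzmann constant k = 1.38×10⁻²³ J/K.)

V_n = √(4kTRB)
4kTRB = 4 × 1.38×10⁻²³ × 309 × 5.00×10¹ × 1.94×10⁷ = 1.65×10⁻¹¹ V²
V_n = √(1.65×10⁻¹¹) = 4.07×10⁻⁶ V = 4.07 µV

4.07 µV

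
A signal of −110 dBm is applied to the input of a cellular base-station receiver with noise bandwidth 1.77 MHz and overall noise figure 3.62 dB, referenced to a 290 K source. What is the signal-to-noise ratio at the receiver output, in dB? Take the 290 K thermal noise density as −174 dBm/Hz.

Noise floor: N = −174 + 10 log₁₀(B) + NF
10 log₁₀(1.77×10⁶) = 62.48 dB
N = −174 + 62.48 + 3.62 = −107.90 dBm
SNR = P_sig − N = −110 − (−107.90) = −2.10 dB → −2.1 dB

−2.1 dB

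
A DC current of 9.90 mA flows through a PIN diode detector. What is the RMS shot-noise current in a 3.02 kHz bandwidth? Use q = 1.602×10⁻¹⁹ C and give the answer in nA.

3.10 nA

I_n = √(2qI·B)
2qI·B = 2 × 1.602×10⁻¹⁹ × 9.90×10⁻³ × 3.02×10³ = 9.58×10⁻¹⁸ A²
I_n = √(9.58×10⁻¹⁸) = 3.10×10⁻⁹ A = 3.10 nA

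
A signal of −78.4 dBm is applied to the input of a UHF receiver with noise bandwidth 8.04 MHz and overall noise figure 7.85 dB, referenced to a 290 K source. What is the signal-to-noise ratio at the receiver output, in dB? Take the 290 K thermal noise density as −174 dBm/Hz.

18.7 dB

Noise floor: N = −174 + 10 log₁₀(B) + NF
10 log₁₀(8.04×10⁶) = 69.05 dB
N = −174 + 69.05 + 7.85 = −97.10 dBm
SNR = P_sig − N = −78.4 − (−97.10) = 18.70 dB → 18.7 dB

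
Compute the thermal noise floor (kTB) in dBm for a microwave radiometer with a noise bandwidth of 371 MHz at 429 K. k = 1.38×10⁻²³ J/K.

P_n = kTB = 1.38×10⁻²³ × 429 × 3.71×10⁸ = 2.20×10⁻¹² W
In dBm: 10 log₁₀(2.20×10⁻¹² / 10⁻³) = −86.6 dBm

−86.6 dBm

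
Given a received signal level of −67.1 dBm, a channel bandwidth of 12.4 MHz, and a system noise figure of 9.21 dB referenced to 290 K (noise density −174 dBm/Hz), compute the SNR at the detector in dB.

Noise floor: N = −174 + 10 log₁₀(B) + NF
10 log₁₀(1.24×10⁷) = 70.93 dB
N = −174 + 70.93 + 9.21 = −93.86 dBm
SNR = P_sig − N = −67.1 − (−93.86) = 26.76 dB → 26.8 dB

26.8 dB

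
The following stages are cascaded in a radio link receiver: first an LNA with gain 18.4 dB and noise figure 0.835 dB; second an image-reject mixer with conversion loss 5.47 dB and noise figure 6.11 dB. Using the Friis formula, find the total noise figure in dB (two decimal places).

0.99 dB

Convert to linear (a loss of L dB is a gain of −L dB): F_i = 10^(NF_i/10), G_i = 10^(G_i,dB/10)
  Stage 1: F_1 = 10^(0.835/10) = 1.212, G_1 = 10^(18.4/10) = 69.18
  Stage 2: F_2 = 10^(6.11/10) = 4.083, G_2 = 10^(−5.47/10) = 0.2838
Friis cascade:
  F = 1.212 + (4.083 − 1)/69.18 = 1.257
NF = 10 log₁₀(1.257) = 0.99 dB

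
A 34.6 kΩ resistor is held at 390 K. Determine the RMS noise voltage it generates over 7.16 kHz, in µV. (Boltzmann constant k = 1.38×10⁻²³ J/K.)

V_n = √(4kTRB)
4kTRB = 4 × 1.38×10⁻²³ × 390 × 3.46×10⁴ × 7.16×10³ = 5.33×10⁻¹² V²
V_n = √(5.33×10⁻¹²) = 2.31×10⁻⁶ V = 2.31 µV

2.31 µV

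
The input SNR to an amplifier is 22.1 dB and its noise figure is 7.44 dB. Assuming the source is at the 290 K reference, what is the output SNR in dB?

14.66 dB

By definition F = SNR_in/SNR_out, so in dB: SNR_out = SNR_in − NF
SNR_out = 22.1 − 7.44 = 14.66 dB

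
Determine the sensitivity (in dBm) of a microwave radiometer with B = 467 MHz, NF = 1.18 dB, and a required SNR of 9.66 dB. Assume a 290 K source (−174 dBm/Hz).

−76.5 dBm

Sensitivity = −174 + 10 log₁₀(B) + NF + SNR_min
= −174 + 86.69 + 1.18 + 9.66
= −76.47 dBm → −76.5 dBm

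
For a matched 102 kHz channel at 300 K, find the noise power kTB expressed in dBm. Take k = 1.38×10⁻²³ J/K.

P_n = kTB = 1.38×10⁻²³ × 300 × 1.02×10⁵ = 4.22×10⁻¹⁶ W
In dBm: 10 log₁₀(4.22×10⁻¹⁶ / 10⁻³) = −123.7 dBm

−123.7 dBm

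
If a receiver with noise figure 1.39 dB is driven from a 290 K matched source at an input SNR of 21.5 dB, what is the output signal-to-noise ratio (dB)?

20.11 dB

By definition F = SNR_in/SNR_out, so in dB: SNR_out = SNR_in − NF
SNR_out = 21.5 − 1.39 = 20.11 dB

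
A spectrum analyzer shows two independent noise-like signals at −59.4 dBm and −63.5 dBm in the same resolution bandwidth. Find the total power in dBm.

Convert to linear, add, convert back:
P₁ = 1.15×10⁻⁹ W, P₂ = 4.47×10⁻¹⁰ W
P_tot = 1.59×10⁻⁹ W → 10 log₁₀(P_tot / 10⁻³) = −58.0 dBm

−58.0 dBm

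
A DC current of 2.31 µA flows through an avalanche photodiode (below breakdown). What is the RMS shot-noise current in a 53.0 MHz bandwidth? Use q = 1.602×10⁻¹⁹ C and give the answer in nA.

6.26 nA

I_n = √(2qI·B)
2qI·B = 2 × 1.602×10⁻¹⁹ × 2.31×10⁻⁶ × 5.30×10⁷ = 3.92×10⁻¹⁷ A²
I_n = √(3.92×10⁻¹⁷) = 6.26×10⁻⁹ A = 6.26 nA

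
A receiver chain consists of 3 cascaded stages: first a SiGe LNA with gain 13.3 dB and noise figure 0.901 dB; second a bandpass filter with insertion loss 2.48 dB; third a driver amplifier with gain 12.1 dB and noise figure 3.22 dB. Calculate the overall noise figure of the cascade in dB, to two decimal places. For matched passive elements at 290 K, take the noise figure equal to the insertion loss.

Convert to linear (a loss of L dB is a gain of −L dB): F_i = 10^(NF_i/10), G_i = 10^(G_i,dB/10)
  Stage 1: F_1 = 10^(0.901/10) = 1.231, G_1 = 10^(13.3/10) = 21.38
  Stage 2: F_2 = 10^(2.48/10) = 1.770, G_2 = 10^(−2.48/10) = 0.5649
  Stage 3: F_3 = 10^(3.22/10) = 2.099, G_3 = 10^(12.1/10) = 16.22
Friis cascade:
  F = 1.231 + (1.770 − 1)/21.38 + (2.099 − 1)/12.08 = 1.358
NF = 10 log₁₀(1.358) = 1.33 dB

1.33 dB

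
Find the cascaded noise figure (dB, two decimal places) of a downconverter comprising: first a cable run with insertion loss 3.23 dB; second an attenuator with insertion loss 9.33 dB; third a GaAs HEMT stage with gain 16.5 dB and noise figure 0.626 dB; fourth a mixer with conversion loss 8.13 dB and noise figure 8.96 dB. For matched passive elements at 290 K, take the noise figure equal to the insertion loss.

13.73 dB

Convert to linear (a loss of L dB is a gain of −L dB): F_i = 10^(NF_i/10), G_i = 10^(G_i,dB/10)
  Stage 1: F_1 = 10^(3.23/10) = 2.104, G_1 = 10^(−3.23/10) = 0.4753
  Stage 2: F_2 = 10^(9.33/10) = 8.570, G_2 = 10^(−9.33/10) = 0.1167
  Stage 3: F_3 = 10^(0.626/10) = 1.155, G_3 = 10^(16.5/10) = 44.67
  Stage 4: F_4 = 10^(8.96/10) = 7.870, G_4 = 10^(−8.13/10) = 0.1538
Friis cascade:
  F = 2.104 + (8.570 − 1)/0.4753 + (1.155 − 1)/0.05546 + (7.870 − 1)/2.477 = 23.60
NF = 10 log₁₀(23.60) = 13.73 dB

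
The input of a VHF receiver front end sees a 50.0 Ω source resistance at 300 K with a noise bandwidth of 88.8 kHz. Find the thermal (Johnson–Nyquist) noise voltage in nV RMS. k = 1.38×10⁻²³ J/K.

V_n = √(4kTRB)
4kTRB = 4 × 1.38×10⁻²³ × 300 × 5.00×10¹ × 8.88×10⁴ = 7.35×10⁻¹⁴ V²
V_n = √(7.35×10⁻¹⁴) = 2.71×10⁻⁷ V = 271 nV

271 nV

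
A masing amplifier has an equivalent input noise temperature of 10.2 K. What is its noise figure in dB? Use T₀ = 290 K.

0.150 dB

F = 1 + T_e/T₀ = 1 + 10.2/290 = 1.03517
NF = 10 log₁₀(1.03517) = 0.150 dB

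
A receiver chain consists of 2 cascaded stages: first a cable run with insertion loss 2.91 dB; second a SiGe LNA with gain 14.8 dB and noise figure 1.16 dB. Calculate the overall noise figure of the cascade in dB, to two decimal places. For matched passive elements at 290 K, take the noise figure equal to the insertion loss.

4.07 dB

Convert to linear (a loss of L dB is a gain of −L dB): F_i = 10^(NF_i/10), G_i = 10^(G_i,dB/10)
  Stage 1: F_1 = 10^(2.91/10) = 1.954, G_1 = 10^(−2.91/10) = 0.5117
  Stage 2: F_2 = 10^(1.16/10) = 1.306, G_2 = 10^(14.8/10) = 30.20
Friis cascade:
  F = 1.954 + (1.306 − 1)/0.5117 = 2.553
NF = 10 log₁₀(2.553) = 4.07 dB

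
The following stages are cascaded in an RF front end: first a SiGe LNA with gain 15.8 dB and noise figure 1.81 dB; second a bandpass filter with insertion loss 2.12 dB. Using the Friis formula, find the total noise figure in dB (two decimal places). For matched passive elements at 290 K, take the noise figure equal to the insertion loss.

1.86 dB

Convert to linear (a loss of L dB is a gain of −L dB): F_i = 10^(NF_i/10), G_i = 10^(G_i,dB/10)
  Stage 1: F_1 = 10^(1.81/10) = 1.517, G_1 = 10^(15.8/10) = 38.02
  Stage 2: F_2 = 10^(2.12/10) = 1.629, G_2 = 10^(−2.12/10) = 0.6138
Friis cascade:
  F = 1.517 + (1.629 − 1)/38.02 = 1.534
NF = 10 log₁₀(1.534) = 1.86 dB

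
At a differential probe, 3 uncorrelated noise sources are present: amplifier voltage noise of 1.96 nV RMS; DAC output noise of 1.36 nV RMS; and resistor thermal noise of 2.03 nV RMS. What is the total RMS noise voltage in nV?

Uncorrelated sources add in power (mean-square): V_tot = √(ΣV_i²)
V_tot = √[(1.96×10⁻⁹)² + (1.36×10⁻⁹)² + (2.03×10⁻⁹)²] = 3.13×10⁻⁹ V = 3.13 nV

3.13 nV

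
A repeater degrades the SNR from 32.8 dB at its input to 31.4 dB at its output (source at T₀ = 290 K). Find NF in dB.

NF (dB) = SNR_in(dB) − SNR_out(dB) when the source is at T₀
NF = 32.8 − 31.4 = 1.4 dB

1.4 dB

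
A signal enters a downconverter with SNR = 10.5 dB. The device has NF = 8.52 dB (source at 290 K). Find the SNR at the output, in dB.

1.98 dB

By definition F = SNR_in/SNR_out, so in dB: SNR_out = SNR_in − NF
SNR_out = 10.5 − 8.52 = 1.98 dB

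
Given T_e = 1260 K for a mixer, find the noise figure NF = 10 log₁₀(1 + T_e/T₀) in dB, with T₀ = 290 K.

7.28 dB

F = 1 + T_e/T₀ = 1 + 1260/290 = 5.34483
NF = 10 log₁₀(5.34483) = 7.28 dB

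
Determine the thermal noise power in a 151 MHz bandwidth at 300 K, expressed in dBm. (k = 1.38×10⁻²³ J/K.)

−92.0 dBm

P_n = kTB = 1.38×10⁻²³ × 300 × 1.51×10⁸ = 6.25×10⁻¹³ W
In dBm: 10 log₁₀(6.25×10⁻¹³ / 10⁻³) = −92.0 dBm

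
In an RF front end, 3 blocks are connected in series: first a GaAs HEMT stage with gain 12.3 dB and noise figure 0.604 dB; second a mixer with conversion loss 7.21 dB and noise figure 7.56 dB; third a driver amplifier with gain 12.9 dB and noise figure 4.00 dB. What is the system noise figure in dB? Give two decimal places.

Convert to linear (a loss of L dB is a gain of −L dB): F_i = 10^(NF_i/10), G_i = 10^(G_i,dB/10)
  Stage 1: F_1 = 10^(0.604/10) = 1.149, G_1 = 10^(12.3/10) = 16.98
  Stage 2: F_2 = 10^(7.56/10) = 5.702, G_2 = 10^(−7.21/10) = 0.1901
  Stage 3: F_3 = 10^(4.00/10) = 2.512, G_3 = 10^(12.9/10) = 19.50
Friis cascade:
  F = 1.149 + (5.702 − 1)/16.98 + (2.512 − 1)/3.228 = 1.894
NF = 10 log₁₀(1.894) = 2.77 dB

2.77 dB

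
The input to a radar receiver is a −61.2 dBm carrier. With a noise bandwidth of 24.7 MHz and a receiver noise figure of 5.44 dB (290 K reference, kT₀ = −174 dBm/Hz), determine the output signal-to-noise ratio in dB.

33.4 dB

Noise floor: N = −174 + 10 log₁₀(B) + NF
10 log₁₀(2.47×10⁷) = 73.93 dB
N = −174 + 73.93 + 5.44 = −94.63 dBm
SNR = P_sig − N = −61.2 − (−94.63) = 33.43 dB → 33.4 dB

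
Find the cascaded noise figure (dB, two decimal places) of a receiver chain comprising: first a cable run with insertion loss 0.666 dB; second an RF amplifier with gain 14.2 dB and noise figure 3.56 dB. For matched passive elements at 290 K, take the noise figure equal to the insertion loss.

Convert to linear (a loss of L dB is a gain of −L dB): F_i = 10^(NF_i/10), G_i = 10^(G_i,dB/10)
  Stage 1: F_1 = 10^(0.666/10) = 1.166, G_1 = 10^(−0.666/10) = 0.8578
  Stage 2: F_2 = 10^(3.56/10) = 2.270, G_2 = 10^(14.2/10) = 26.30
Friis cascade:
  F = 1.166 + (2.270 − 1)/0.8578 = 2.646
NF = 10 log₁₀(2.646) = 4.23 dB

4.23 dB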